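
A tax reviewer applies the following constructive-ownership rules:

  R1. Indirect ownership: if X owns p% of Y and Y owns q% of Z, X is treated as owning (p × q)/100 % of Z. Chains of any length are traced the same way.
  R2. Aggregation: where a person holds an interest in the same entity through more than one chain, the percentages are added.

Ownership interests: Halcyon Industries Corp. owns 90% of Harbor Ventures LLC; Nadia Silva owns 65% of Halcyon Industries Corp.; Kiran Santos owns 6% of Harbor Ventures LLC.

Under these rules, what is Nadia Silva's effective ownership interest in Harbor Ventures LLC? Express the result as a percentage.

Chain via Halcyon Industries Corp. (R1): 65% × 90% = 58.5% of Harbor Ventures LLC.

58.5%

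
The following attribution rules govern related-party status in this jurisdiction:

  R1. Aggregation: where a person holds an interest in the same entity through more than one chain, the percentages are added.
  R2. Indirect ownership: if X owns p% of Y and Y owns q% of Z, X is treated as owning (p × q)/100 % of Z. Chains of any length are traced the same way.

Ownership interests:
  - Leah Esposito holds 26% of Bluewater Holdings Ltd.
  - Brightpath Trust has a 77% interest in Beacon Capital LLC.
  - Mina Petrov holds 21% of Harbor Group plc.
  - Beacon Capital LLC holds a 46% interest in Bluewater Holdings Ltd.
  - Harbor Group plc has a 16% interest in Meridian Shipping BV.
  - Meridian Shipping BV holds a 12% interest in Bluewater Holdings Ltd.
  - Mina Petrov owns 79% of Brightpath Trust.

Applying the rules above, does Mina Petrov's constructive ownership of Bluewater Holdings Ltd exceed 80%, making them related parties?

Chain via Harbor Group plc → Meridian Shipping BV (R2): 21% × 16% × 12% = 0.4032% of Bluewater Holdings Ltd.
Chain via Brightpath Trust → Beacon Capital LLC (R2): 79% × 77% × 46% = 27.9818% of Bluewater Holdings Ltd.
Aggregating (R1): 0.4032% + 27.9818% = 28.385%.
28.385% does not exceed the 80% threshold, so Mina is not a related party to Bluewater Holdings Ltd.

No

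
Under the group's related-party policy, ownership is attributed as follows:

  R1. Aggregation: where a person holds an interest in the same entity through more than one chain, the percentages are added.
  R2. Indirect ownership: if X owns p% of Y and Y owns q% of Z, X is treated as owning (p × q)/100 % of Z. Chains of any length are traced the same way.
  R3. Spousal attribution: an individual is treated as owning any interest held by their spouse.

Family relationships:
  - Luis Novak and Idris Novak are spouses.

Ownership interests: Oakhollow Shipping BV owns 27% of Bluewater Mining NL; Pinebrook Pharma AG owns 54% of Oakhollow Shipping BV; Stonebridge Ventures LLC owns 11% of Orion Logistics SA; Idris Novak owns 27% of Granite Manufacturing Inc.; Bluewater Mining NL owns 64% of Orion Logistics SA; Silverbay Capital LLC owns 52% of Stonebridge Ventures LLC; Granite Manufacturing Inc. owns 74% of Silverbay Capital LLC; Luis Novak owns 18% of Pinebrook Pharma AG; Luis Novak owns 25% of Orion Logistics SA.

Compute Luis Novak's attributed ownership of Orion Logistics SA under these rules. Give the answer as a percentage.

27.822472%

By spousal attribution (R3), Luis Novak is treated as owning Idris Novak's 27% interest in Granite Manufacturing Inc.
Chain via Pinebrook Pharma AG → Oakhollow Shipping BV → Bluewater Mining NL (R2): 18% × 54% × 27% × 64% = 1.679616% of Orion Logistics SA.
Direct interest in Orion Logistics SA: 25%.
Chain via Granite Manufacturing Inc. → Silverbay Capital LLC → Stonebridge Ventures LLC (R2): 27% × 74% × 52% × 11% = 1.142856% of Orion Logistics SA.
Aggregating (R1): 1.679616% + 25% + 1.142856% = 27.822472%.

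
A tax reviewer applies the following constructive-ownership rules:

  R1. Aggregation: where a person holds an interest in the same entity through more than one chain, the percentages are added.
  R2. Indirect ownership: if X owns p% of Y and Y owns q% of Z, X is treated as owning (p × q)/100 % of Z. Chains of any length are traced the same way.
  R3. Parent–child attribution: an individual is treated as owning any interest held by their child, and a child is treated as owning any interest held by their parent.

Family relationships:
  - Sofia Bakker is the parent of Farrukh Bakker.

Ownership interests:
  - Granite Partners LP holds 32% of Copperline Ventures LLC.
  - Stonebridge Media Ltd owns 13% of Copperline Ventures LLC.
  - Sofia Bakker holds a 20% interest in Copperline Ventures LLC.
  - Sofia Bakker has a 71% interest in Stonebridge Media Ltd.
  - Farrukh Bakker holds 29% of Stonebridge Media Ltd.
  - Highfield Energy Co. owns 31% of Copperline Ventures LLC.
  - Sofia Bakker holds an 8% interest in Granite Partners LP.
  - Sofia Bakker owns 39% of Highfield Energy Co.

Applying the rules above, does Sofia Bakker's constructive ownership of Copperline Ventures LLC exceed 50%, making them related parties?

No

By parent–child attribution (R3), Sofia Bakker is treated as also owning Farrukh Bakker's interest in Stonebridge Media Ltd, giving 71% + 29% = 100%.
Chain via Stonebridge Media Ltd (R2): 100% × 13% = 13% of Copperline Ventures LLC.
Chain via Granite Partners LP (R2): 8% × 32% = 2.56% of Copperline Ventures LLC.
Chain via Highfield Energy Co. (R2): 39% × 31% = 12.09% of Copperline Ventures LLC.
Direct interest in Copperline Ventures LLC: 20%.
Aggregating (R1): 13% + 2.56% + 12.09% + 20% = 47.65%.
47.65% does not exceed the 50% threshold, so Sofia is not a related party to Copperline Ventures LLC.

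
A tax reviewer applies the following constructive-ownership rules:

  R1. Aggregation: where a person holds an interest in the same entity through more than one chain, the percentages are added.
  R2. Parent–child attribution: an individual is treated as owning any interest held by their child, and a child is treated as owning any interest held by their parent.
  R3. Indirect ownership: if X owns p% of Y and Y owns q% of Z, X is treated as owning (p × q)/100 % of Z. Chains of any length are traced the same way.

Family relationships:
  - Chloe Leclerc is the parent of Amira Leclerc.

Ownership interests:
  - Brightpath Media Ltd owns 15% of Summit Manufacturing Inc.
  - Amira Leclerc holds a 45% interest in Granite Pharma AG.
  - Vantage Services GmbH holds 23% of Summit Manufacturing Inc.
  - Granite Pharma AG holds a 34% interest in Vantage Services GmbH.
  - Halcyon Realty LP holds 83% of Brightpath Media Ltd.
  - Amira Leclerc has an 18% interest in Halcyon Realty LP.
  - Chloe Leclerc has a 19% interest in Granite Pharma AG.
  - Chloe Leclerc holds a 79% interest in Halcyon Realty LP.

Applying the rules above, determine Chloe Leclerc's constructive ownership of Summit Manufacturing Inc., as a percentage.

By parent–child attribution (R2), Chloe Leclerc is treated as also owning Amira Leclerc's interest in Granite Pharma AG, giving 19% + 45% = 64%.
By parent–child attribution (R2), Chloe Leclerc is treated as also owning Amira Leclerc's interest in Halcyon Realty LP, giving 79% + 18% = 97%.
Chain via Granite Pharma AG → Vantage Services GmbH (R3): 64% × 34% × 23% = 5.0048% of Summit Manufacturing Inc.
Chain via Halcyon Realty LP → Brightpath Media Ltd (R3): 97% × 83% × 15% = 12.0765% of Summit Manufacturing Inc.
Aggregating (R1): 5.0048% + 12.0765% = 17.0813%.

17.0813%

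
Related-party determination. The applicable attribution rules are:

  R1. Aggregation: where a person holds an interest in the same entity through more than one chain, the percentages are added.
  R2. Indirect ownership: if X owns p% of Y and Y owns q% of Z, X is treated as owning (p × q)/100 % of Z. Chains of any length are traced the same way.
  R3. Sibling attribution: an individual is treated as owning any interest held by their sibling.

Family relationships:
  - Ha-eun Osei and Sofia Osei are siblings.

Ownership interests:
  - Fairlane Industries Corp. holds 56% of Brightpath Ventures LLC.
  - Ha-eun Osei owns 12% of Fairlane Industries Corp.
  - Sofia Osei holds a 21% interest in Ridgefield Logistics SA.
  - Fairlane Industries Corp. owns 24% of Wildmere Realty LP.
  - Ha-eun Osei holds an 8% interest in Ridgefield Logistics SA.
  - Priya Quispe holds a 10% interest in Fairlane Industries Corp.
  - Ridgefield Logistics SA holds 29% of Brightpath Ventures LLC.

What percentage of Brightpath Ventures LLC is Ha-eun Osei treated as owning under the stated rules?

By sibling attribution (R3), Ha-eun Osei is treated as also owning Sofia Osei's interest in Ridgefield Logistics SA, giving 8% + 21% = 29%.
Chain via Ridgefield Logistics SA (R2): 29% × 29% = 8.41% of Brightpath Ventures LLC.
Chain via Fairlane Industries Corp. (R2): 12% × 56% = 6.72% of Brightpath Ventures LLC.
Aggregating (R1): 8.41% + 6.72% = 15.13%.

15.13%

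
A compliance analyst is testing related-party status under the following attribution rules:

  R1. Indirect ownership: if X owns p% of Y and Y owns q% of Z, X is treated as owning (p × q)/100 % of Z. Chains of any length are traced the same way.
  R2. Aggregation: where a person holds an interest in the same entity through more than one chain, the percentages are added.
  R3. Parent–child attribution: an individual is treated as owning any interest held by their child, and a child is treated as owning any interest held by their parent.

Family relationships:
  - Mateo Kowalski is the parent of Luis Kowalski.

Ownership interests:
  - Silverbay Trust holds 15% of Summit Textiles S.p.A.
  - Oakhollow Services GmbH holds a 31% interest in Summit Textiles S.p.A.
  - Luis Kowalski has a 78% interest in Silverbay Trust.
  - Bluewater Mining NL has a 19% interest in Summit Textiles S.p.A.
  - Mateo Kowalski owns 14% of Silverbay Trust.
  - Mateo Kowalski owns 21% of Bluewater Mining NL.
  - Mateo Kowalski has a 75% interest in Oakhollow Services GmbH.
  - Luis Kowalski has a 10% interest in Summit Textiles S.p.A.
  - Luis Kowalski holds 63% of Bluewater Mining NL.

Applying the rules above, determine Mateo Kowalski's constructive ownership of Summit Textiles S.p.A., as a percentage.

By parent–child attribution (R3), Mateo Kowalski is treated as also owning Luis Kowalski's interest in Bluewater Mining NL, giving 21% + 63% = 84%.
By parent–child attribution (R3), Mateo Kowalski is treated as also owning Luis Kowalski's interest in Silverbay Trust, giving 14% + 78% = 92%.
By parent–child attribution (R3), Mateo Kowalski is treated as owning Luis Kowalski's 10% interest in Summit Textiles S.p.A.
Chain via Bluewater Mining NL (R1): 84% × 19% = 15.96% of Summit Textiles S.p.A.
Chain via Oakhollow Services GmbH (R1): 75% × 31% = 23.25% of Summit Textiles S.p.A.
Chain via Silverbay Trust (R1): 92% × 15% = 13.8% of Summit Textiles S.p.A.
Direct interest in Summit Textiles S.p.A: 10%.
Aggregating (R2): 15.96% + 23.25% + 13.8% + 10% = 63.01%.

63.01%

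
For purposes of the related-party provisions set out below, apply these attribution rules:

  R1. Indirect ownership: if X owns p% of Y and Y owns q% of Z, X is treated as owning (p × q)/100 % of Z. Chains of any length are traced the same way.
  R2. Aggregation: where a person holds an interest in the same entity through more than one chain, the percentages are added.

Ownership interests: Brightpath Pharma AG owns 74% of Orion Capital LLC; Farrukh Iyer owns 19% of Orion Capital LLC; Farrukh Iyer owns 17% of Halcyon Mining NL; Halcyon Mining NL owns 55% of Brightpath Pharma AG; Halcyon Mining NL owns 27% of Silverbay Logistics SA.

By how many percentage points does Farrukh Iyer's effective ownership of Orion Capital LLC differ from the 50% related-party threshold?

24.081

Chain via Halcyon Mining NL → Brightpath Pharma AG (R1): 17% × 55% × 74% = 6.919% of Orion Capital LLC.
Direct interest in Orion Capital LLC: 19%.
Aggregating (R2): 6.919% + 19% = 25.919%.
25.919% falls short of the 50% threshold by 24.081 percentage points.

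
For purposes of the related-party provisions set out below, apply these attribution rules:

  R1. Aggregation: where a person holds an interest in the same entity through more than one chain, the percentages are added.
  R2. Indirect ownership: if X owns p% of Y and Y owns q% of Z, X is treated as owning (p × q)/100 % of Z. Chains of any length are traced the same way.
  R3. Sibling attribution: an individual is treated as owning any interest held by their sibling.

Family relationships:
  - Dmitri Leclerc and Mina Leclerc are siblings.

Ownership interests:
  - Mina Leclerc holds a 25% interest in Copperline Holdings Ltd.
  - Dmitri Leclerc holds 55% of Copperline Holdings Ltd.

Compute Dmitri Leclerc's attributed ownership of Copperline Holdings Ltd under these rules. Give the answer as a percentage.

80%

By sibling attribution (R3), Dmitri Leclerc is treated as also owning Mina Leclerc's interest in Copperline Holdings Ltd, giving 55% + 25% = 80%.
Direct interest in Copperline Holdings Ltd: 80%.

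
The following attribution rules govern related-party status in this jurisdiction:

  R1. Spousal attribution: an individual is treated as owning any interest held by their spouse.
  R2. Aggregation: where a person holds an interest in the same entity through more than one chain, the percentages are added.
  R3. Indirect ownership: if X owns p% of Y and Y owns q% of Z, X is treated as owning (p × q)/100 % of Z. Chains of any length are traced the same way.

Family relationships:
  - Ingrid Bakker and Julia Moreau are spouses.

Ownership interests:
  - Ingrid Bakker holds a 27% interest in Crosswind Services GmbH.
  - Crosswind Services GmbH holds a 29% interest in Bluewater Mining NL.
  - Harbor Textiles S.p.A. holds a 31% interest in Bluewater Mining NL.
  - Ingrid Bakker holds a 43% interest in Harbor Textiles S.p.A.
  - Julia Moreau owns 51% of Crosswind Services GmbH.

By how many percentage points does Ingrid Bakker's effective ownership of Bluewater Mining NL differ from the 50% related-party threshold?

14.05

By spousal attribution (R1), Ingrid Bakker is treated as also owning Julia Moreau's interest in Crosswind Services GmbH, giving 27% + 51% = 78%.
Chain via Crosswind Services GmbH (R3): 78% × 29% = 22.62% of Bluewater Mining NL.
Chain via Harbor Textiles S.p.A. (R3): 43% × 31% = 13.33% of Bluewater Mining NL.
Aggregating (R2): 22.62% + 13.33% = 35.95%.
35.95% falls short of the 50% threshold by 14.05 percentage points.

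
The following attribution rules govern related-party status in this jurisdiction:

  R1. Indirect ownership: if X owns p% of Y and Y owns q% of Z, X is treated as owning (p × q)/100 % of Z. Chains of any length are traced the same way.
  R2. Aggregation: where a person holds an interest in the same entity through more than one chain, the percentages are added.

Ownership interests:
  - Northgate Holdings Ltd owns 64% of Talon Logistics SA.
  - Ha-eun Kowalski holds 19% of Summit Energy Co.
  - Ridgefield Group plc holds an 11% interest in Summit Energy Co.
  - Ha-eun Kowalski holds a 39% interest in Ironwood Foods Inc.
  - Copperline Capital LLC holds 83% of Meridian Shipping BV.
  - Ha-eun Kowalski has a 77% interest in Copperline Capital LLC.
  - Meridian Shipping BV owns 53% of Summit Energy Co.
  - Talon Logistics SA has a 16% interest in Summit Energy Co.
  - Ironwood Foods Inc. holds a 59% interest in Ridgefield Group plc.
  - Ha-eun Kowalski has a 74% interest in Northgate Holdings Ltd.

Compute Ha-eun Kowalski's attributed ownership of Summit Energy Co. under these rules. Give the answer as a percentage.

Chain via Copperline Capital LLC → Meridian Shipping BV (R1): 77% × 83% × 53% = 33.8723% of Summit Energy Co.
Chain via Northgate Holdings Ltd → Talon Logistics SA (R1): 74% × 64% × 16% = 7.5776% of Summit Energy Co.
Chain via Ironwood Foods Inc. → Ridgefield Group plc (R1): 39% × 59% × 11% = 2.5311% of Summit Energy Co.
Direct interest in Summit Energy Co: 19%.
Aggregating (R2): 33.8723% + 7.5776% + 2.5311% + 19% = 62.981%.

62.981%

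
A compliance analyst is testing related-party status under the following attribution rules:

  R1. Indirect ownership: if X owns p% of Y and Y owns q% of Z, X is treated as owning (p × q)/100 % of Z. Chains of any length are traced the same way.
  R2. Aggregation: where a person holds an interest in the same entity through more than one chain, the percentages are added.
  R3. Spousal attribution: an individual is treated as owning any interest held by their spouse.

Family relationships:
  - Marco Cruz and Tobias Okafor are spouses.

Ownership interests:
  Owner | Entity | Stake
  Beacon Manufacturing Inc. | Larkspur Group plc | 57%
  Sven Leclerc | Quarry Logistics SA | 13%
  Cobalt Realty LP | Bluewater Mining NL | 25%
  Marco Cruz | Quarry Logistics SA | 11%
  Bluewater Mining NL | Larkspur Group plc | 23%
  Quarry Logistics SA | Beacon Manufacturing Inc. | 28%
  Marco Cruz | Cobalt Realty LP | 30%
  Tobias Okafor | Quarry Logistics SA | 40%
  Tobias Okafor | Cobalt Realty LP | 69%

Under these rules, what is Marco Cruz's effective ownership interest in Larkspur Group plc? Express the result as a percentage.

13.8321%

By spousal attribution (R3), Marco Cruz is treated as also owning Tobias Okafor's interest in Quarry Logistics SA, giving 11% + 40% = 51%.
By spousal attribution (R3), Marco Cruz is treated as also owning Tobias Okafor's interest in Cobalt Realty LP, giving 30% + 69% = 99%.
Chain via Quarry Logistics SA → Beacon Manufacturing Inc. (R1): 51% × 28% × 57% = 8.1396% of Larkspur Group plc.
Chain via Cobalt Realty LP → Bluewater Mining NL (R1): 99% × 25% × 23% = 5.6925% of Larkspur Group plc.
Aggregating (R2): 8.1396% + 5.6925% = 13.8321%.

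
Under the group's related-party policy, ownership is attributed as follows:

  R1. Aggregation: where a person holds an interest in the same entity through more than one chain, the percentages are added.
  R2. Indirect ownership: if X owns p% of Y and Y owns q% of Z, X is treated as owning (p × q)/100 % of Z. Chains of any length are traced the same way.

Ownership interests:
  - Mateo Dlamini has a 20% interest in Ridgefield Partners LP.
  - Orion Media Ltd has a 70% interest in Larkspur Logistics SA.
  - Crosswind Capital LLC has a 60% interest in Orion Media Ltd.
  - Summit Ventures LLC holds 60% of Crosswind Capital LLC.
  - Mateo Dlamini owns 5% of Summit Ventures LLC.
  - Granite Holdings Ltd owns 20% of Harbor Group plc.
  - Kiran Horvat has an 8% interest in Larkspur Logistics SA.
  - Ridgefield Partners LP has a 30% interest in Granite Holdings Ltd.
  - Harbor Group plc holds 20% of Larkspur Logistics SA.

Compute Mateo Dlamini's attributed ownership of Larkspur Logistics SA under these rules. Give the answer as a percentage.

1.5%

Chain via Ridgefield Partners LP → Granite Holdings Ltd → Harbor Group plc (R2): 20% × 30% × 20% × 20% = 0.24% of Larkspur Logistics SA.
Chain via Summit Ventures LLC → Crosswind Capital LLC → Orion Media Ltd (R2): 5% × 60% × 60% × 70% = 1.26% of Larkspur Logistics SA.
Aggregating (R1): 0.24% + 1.26% = 1.5%.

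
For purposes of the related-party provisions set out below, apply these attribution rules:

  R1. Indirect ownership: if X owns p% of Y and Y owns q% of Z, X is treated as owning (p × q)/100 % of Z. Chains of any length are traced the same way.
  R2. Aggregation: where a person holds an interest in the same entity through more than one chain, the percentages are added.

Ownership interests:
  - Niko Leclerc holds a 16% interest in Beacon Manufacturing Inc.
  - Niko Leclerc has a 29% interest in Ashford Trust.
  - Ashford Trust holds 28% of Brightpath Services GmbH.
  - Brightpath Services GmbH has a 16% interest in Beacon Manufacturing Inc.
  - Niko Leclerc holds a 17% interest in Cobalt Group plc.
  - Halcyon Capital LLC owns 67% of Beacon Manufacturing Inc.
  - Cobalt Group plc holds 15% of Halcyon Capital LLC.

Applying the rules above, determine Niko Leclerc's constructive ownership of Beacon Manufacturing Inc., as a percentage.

19.0077%

Chain via Cobalt Group plc → Halcyon Capital LLC (R1): 17% × 15% × 67% = 1.7085% of Beacon Manufacturing Inc.
Chain via Ashford Trust → Brightpath Services GmbH (R1): 29% × 28% × 16% = 1.2992% of Beacon Manufacturing Inc.
Direct interest in Beacon Manufacturing Inc: 16%.
Aggregating (R2): 1.7085% + 1.2992% + 16% = 19.0077%.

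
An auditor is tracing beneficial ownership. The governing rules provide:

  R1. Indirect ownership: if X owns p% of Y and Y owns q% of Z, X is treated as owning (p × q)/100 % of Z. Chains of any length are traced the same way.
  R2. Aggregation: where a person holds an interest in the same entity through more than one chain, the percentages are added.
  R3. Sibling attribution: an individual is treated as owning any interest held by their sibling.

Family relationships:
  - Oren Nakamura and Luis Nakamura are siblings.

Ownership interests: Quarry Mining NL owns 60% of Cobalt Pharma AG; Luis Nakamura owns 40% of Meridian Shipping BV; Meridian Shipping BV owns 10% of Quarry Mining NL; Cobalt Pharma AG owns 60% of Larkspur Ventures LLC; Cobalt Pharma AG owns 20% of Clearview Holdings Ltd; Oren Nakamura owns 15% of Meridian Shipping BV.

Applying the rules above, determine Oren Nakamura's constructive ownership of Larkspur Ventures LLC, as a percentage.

1.98%

By sibling attribution (R3), Oren Nakamura is treated as also owning Luis Nakamura's interest in Meridian Shipping BV, giving 15% + 40% = 55%.
Chain via Meridian Shipping BV → Quarry Mining NL → Cobalt Pharma AG (R1): 55% × 10% × 60% × 60% = 1.98% of Larkspur Ventures LLC.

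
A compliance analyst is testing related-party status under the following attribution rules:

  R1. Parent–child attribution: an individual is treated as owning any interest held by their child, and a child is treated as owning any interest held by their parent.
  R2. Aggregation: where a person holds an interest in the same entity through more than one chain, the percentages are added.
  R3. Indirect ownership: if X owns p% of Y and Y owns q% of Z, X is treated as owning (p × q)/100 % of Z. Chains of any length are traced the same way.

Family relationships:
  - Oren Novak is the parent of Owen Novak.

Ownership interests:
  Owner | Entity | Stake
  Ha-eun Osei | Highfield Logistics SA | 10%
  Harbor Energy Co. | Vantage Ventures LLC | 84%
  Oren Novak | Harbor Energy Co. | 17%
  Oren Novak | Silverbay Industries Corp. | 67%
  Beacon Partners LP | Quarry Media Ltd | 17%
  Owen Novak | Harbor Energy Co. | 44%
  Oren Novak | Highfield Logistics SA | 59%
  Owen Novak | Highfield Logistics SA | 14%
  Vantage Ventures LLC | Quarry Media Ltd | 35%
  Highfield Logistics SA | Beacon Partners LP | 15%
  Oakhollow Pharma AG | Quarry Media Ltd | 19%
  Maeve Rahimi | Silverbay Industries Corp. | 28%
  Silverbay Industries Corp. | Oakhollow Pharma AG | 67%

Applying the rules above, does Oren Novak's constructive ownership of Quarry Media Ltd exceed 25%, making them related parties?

By parent–child attribution (R1), Oren Novak is treated as also owning Owen Novak's interest in Highfield Logistics SA, giving 59% + 14% = 73%.
By parent–child attribution (R1), Oren Novak is treated as also owning Owen Novak's interest in Harbor Energy Co, giving 17% + 44% = 61%.
Chain via Highfield Logistics SA → Beacon Partners LP (R3): 73% × 15% × 17% = 1.8615% of Quarry Media Ltd.
Chain via Silverbay Industries Corp. → Oakhollow Pharma AG (R3): 67% × 67% × 19% = 8.5291% of Quarry Media Ltd.
Chain via Harbor Energy Co. → Vantage Ventures LLC (R3): 61% × 84% × 35% = 17.934% of Quarry Media Ltd.
Aggregating (R2): 1.8615% + 8.5291% + 17.934% = 28.3246%.
28.3246% exceeds the 25% threshold, so Oren is a related party to Quarry Media Ltd.

Yes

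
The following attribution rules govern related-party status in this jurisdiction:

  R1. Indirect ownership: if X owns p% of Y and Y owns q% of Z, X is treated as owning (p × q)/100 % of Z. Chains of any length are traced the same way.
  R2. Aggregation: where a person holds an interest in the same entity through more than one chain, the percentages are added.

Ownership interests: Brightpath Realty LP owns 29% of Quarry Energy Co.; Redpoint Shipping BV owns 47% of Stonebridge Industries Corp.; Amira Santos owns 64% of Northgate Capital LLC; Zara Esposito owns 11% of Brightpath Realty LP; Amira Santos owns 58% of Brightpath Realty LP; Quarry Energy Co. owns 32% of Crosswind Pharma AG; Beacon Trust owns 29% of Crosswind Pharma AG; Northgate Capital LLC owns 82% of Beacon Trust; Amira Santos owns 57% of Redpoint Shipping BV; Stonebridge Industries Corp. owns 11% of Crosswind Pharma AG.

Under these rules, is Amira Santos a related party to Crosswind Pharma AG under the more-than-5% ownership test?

Yes

Chain via Redpoint Shipping BV → Stonebridge Industries Corp. (R1): 57% × 47% × 11% = 2.9469% of Crosswind Pharma AG.
Chain via Northgate Capital LLC → Beacon Trust (R1): 64% × 82% × 29% = 15.2192% of Crosswind Pharma AG.
Chain via Brightpath Realty LP → Quarry Energy Co. (R1): 58% × 29% × 32% = 5.3824% of Crosswind Pharma AG.
Aggregating (R2): 2.9469% + 15.2192% + 5.3824% = 23.5485%.
23.5485% exceeds the 5% threshold, so Amira is a related party to Crosswind Pharma AG.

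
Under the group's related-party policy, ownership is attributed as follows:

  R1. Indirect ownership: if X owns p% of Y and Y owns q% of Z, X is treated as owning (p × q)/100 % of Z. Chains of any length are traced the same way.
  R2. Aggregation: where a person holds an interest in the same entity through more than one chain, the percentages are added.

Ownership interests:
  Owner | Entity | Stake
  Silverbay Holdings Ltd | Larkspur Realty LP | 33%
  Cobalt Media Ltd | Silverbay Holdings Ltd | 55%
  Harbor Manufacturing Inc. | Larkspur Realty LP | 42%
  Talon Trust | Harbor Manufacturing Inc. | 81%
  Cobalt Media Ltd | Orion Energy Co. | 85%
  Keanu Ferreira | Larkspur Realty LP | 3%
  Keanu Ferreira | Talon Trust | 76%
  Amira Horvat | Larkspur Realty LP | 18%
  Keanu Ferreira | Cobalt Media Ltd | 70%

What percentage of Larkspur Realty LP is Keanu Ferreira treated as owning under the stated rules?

41.5602%

Chain via Cobalt Media Ltd → Silverbay Holdings Ltd (R1): 70% × 55% × 33% = 12.705% of Larkspur Realty LP.
Chain via Talon Trust → Harbor Manufacturing Inc. (R1): 76% × 81% × 42% = 25.8552% of Larkspur Realty LP.
Direct interest in Larkspur Realty LP: 3%.
Aggregating (R2): 12.705% + 25.8552% + 3% = 41.5602%.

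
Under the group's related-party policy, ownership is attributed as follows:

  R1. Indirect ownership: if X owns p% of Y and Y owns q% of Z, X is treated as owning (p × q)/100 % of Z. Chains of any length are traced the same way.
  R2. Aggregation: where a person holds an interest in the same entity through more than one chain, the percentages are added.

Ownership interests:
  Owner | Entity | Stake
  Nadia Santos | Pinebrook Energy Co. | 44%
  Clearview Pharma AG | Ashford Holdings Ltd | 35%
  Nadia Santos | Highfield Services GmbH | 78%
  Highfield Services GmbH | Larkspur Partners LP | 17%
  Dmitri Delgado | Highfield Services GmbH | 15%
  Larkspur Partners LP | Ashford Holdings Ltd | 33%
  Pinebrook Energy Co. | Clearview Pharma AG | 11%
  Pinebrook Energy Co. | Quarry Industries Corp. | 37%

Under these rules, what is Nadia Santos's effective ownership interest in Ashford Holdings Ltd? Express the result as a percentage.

Chain via Highfield Services GmbH → Larkspur Partners LP (R1): 78% × 17% × 33% = 4.3758% of Ashford Holdings Ltd.
Chain via Pinebrook Energy Co. → Clearview Pharma AG (R1): 44% × 11% × 35% = 1.694% of Ashford Holdings Ltd.
Aggregating (R2): 4.3758% + 1.694% = 6.0698%.

6.0698%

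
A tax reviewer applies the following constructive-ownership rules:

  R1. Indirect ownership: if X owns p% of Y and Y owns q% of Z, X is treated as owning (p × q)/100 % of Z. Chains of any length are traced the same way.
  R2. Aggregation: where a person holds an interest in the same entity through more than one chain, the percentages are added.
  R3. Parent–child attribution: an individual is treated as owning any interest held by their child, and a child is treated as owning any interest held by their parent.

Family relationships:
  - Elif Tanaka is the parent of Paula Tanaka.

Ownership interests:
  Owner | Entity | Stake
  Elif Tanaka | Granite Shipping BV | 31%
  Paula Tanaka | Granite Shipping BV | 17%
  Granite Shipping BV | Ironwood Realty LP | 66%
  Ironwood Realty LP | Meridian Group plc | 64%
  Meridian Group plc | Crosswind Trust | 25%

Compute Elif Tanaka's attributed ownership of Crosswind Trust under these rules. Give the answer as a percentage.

By parent–child attribution (R3), Elif Tanaka is treated as also owning Paula Tanaka's interest in Granite Shipping BV, giving 31% + 17% = 48%.
Chain via Granite Shipping BV → Ironwood Realty LP → Meridian Group plc (R1): 48% × 66% × 64% × 25% = 5.0688% of Crosswind Trust.

5.0688%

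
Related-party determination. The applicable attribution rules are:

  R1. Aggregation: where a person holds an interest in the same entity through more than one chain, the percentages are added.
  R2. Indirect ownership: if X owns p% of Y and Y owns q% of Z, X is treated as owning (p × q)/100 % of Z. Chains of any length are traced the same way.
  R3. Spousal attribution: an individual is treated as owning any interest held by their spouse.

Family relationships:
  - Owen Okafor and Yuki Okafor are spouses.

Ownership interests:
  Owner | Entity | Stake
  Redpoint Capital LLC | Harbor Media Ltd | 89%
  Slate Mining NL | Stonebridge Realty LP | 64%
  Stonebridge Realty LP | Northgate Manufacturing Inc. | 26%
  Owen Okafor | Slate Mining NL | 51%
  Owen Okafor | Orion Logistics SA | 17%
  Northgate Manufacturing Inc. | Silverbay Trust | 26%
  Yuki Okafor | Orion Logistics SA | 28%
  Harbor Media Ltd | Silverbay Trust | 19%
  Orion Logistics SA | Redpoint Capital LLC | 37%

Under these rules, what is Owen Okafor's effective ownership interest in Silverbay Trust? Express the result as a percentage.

5.021979%

By spousal attribution (R3), Owen Okafor is treated as also owning Yuki Okafor's interest in Orion Logistics SA, giving 17% + 28% = 45%.
Chain via Slate Mining NL → Stonebridge Realty LP → Northgate Manufacturing Inc. (R2): 51% × 64% × 26% × 26% = 2.206464% of Silverbay Trust.
Chain via Orion Logistics SA → Redpoint Capital LLC → Harbor Media Ltd (R2): 45% × 37% × 89% × 19% = 2.815515% of Silverbay Trust.
Aggregating (R1): 2.206464% + 2.815515% = 5.021979%.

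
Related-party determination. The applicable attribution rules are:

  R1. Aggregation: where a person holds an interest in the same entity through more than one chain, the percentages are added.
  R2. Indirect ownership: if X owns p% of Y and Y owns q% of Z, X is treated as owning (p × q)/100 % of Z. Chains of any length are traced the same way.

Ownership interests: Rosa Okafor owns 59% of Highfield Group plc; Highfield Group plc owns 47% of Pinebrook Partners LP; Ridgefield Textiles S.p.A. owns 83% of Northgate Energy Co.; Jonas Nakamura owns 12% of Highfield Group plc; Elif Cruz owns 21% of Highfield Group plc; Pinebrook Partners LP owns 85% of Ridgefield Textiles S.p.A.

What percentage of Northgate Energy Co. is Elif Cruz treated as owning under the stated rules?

Chain via Highfield Group plc → Pinebrook Partners LP → Ridgefield Textiles S.p.A. (R2): 21% × 47% × 85% × 83% = 6.963285% of Northgate Energy Co.

6.963285%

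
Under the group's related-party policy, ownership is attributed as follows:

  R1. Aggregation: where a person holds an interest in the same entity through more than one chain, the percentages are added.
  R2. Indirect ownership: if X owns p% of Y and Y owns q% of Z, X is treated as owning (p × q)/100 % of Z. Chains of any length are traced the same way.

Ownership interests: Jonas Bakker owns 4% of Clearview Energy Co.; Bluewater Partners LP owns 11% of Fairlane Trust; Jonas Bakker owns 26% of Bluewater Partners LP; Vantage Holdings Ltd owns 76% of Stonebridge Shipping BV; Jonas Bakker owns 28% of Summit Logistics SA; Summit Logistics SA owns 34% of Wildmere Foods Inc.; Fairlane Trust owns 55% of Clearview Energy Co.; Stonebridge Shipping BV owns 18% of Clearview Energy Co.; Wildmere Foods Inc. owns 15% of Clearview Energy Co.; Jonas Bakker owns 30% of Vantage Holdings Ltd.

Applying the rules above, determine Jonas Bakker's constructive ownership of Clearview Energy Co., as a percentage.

11.105%

Chain via Bluewater Partners LP → Fairlane Trust (R2): 26% × 11% × 55% = 1.573% of Clearview Energy Co.
Chain via Vantage Holdings Ltd → Stonebridge Shipping BV (R2): 30% × 76% × 18% = 4.104% of Clearview Energy Co.
Chain via Summit Logistics SA → Wildmere Foods Inc. (R2): 28% × 34% × 15% = 1.428% of Clearview Energy Co.
Direct interest in Clearview Energy Co: 4%.
Aggregating (R1): 1.573% + 4.104% + 1.428% + 4% = 11.105%.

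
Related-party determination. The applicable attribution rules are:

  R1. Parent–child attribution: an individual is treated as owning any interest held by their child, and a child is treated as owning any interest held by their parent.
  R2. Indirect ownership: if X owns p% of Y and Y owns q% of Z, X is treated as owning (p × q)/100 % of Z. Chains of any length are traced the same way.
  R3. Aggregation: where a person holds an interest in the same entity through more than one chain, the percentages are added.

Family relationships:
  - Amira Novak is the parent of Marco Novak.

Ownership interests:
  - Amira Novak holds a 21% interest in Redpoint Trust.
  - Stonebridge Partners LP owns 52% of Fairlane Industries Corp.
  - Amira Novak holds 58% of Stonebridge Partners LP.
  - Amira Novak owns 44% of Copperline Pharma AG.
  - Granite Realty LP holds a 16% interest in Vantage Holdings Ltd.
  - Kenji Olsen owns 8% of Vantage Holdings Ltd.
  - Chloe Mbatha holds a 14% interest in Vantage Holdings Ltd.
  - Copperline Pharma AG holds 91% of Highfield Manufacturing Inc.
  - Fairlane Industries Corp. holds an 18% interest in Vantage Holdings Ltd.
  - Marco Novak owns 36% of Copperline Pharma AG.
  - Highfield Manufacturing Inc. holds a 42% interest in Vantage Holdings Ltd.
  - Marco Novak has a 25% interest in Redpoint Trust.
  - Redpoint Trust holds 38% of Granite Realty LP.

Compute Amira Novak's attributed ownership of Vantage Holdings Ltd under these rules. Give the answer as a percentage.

38.8016%

By parent–child attribution (R1), Amira Novak is treated as also owning Marco Novak's interest in Redpoint Trust, giving 21% + 25% = 46%.
By parent–child attribution (R1), Amira Novak is treated as also owning Marco Novak's interest in Copperline Pharma AG, giving 44% + 36% = 80%.
Chain via Stonebridge Partners LP → Fairlane Industries Corp. (R2): 58% × 52% × 18% = 5.4288% of Vantage Holdings Ltd.
Chain via Redpoint Trust → Granite Realty LP (R2): 46% × 38% × 16% = 2.7968% of Vantage Holdings Ltd.
Chain via Copperline Pharma AG → Highfield Manufacturing Inc. (R2): 80% × 91% × 42% = 30.576% of Vantage Holdings Ltd.
Aggregating (R3): 5.4288% + 2.7968% + 30.576% = 38.8016%.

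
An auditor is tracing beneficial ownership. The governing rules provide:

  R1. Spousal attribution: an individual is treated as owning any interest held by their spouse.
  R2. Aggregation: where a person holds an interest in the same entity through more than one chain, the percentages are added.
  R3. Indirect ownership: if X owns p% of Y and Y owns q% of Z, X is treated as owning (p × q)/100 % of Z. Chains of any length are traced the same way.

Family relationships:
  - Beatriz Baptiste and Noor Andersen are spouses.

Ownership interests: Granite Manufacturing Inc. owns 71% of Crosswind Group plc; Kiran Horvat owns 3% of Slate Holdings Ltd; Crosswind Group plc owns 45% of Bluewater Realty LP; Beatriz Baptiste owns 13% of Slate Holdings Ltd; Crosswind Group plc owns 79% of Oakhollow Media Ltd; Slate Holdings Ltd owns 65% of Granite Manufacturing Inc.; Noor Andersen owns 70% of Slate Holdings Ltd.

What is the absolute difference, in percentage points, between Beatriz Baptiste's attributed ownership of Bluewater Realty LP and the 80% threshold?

By spousal attribution (R1), Beatriz Baptiste is treated as also owning Noor Andersen's interest in Slate Holdings Ltd, giving 13% + 70% = 83%.
Chain via Slate Holdings Ltd → Granite Manufacturing Inc. → Crosswind Group plc (R3): 83% × 65% × 71% × 45% = 17.237025% of Bluewater Realty LP.
17.237025% falls short of the 80% threshold by 62.762975 percentage points.

62.762975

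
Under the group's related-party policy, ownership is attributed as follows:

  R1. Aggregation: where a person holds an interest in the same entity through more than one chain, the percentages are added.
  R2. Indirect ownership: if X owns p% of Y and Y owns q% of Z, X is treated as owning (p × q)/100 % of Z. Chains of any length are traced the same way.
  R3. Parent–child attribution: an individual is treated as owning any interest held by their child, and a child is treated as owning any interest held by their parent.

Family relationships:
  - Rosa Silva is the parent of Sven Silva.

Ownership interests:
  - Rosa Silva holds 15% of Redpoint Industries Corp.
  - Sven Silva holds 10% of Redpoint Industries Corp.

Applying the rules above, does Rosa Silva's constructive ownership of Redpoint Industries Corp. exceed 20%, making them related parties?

By parent–child attribution (R3), Rosa Silva is treated as also owning Sven Silva's interest in Redpoint Industries Corp, giving 15% + 10% = 25%.
Direct interest in Redpoint Industries Corp: 25%.
25% exceeds the 20% threshold, so Rosa is a related party to Redpoint Industries Corp.

Yes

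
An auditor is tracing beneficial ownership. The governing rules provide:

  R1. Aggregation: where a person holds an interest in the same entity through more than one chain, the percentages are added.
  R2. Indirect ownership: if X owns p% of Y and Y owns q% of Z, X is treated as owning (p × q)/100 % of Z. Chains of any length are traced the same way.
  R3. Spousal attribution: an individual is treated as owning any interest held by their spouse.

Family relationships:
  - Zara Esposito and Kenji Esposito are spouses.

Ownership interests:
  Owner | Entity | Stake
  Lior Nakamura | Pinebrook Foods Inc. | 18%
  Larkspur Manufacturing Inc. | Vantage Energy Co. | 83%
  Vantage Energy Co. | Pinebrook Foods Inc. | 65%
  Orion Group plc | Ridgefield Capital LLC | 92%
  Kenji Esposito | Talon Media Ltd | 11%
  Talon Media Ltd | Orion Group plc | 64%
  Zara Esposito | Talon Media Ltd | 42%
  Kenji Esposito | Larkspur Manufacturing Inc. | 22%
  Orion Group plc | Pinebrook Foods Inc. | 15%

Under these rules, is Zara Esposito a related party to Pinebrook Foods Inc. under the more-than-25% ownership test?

No

By spousal attribution (R3), Zara Esposito is treated as also owning Kenji Esposito's interest in Talon Media Ltd, giving 42% + 11% = 53%.
By spousal attribution (R3), Zara Esposito is treated as owning Kenji Esposito's 22% interest in Larkspur Manufacturing Inc.
Chain via Talon Media Ltd → Orion Group plc (R2): 53% × 64% × 15% = 5.088% of Pinebrook Foods Inc.
Chain via Larkspur Manufacturing Inc. → Vantage Energy Co. (R2): 22% × 83% × 65% = 11.869% of Pinebrook Foods Inc.
Aggregating (R1): 5.088% + 11.869% = 16.957%.
16.957% does not exceed the 25% threshold, so Zara is not a related party to Pinebrook Foods Inc.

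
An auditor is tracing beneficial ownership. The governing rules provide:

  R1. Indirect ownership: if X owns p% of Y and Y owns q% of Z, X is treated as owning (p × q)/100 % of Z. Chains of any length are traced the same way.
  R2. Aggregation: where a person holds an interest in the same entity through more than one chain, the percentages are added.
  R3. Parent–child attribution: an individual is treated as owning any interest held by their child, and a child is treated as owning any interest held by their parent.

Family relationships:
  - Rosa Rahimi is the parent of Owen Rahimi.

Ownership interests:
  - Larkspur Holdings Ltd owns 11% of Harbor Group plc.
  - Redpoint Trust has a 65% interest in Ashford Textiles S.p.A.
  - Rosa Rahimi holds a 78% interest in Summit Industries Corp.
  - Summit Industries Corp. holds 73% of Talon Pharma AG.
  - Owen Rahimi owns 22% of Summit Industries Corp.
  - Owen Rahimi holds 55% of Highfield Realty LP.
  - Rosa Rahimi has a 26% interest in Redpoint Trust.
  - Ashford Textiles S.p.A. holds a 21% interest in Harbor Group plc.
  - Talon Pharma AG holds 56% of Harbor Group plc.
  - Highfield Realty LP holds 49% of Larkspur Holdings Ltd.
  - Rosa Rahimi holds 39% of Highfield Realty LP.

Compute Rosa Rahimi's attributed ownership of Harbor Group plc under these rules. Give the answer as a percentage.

49.4956%

By parent–child attribution (R3), Rosa Rahimi is treated as also owning Owen Rahimi's interest in Summit Industries Corp, giving 78% + 22% = 100%.
By parent–child attribution (R3), Rosa Rahimi is treated as also owning Owen Rahimi's interest in Highfield Realty LP, giving 39% + 55% = 94%.
Chain via Summit Industries Corp. → Talon Pharma AG (R1): 100% × 73% × 56% = 40.88% of Harbor Group plc.
Chain via Redpoint Trust → Ashford Textiles S.p.A. (R1): 26% × 65% × 21% = 3.549% of Harbor Group plc.
Chain via Highfield Realty LP → Larkspur Holdings Ltd (R1): 94% × 49% × 11% = 5.0666% of Harbor Group plc.
Aggregating (R2): 40.88% + 3.549% + 5.0666% = 49.4956%.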